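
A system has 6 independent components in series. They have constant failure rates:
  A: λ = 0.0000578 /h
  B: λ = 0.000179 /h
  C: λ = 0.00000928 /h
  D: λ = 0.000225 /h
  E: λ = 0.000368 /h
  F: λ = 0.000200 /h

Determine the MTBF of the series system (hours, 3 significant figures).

962

Series of exponential components: λ_sys = Σ λ_i
λ_sys = 0.0000578 + 0.000179 + 0.00000928 + 0.000225 + 0.000368 + 0.000200 = 1.0391e-03 /h
MTBF = 1 / λ_sys = 962 h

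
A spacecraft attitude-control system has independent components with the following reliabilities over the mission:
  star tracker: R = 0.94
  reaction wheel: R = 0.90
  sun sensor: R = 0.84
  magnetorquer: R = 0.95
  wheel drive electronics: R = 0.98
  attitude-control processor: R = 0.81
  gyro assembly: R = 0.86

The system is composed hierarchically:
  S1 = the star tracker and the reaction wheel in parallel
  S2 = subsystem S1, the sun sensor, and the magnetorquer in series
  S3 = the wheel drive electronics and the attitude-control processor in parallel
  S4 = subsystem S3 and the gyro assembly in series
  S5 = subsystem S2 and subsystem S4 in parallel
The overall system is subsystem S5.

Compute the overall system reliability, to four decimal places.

0.9704

Parallel (star tracker and reaction wheel): 1 − (1 − 0.940000)(1 − 0.900000) = 0.994000
Series ([0.994000], sun sensor, and magnetorquer): 0.994000 × 0.840000 × 0.950000 = 0.793212
Parallel (wheel drive electronics and attitude-control processor): 1 − (1 − 0.980000)(1 − 0.810000) = 0.996200
Series ([0.996200] and gyro assembly): 0.996200 × 0.860000 = 0.856732
Parallel ([0.793212] and [0.856732]): 1 − (1 − 0.793212)(1 − 0.856732) = 0.9704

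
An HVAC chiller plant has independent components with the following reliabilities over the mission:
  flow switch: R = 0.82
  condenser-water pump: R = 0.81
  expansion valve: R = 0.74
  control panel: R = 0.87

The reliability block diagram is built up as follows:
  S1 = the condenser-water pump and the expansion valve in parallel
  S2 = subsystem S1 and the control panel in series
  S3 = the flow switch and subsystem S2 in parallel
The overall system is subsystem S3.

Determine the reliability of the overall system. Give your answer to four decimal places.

Parallel (condenser-water pump and expansion valve): 1 − (1 − 0.810000)(1 − 0.740000) = 0.950600
Series ([0.950600] and control panel): 0.950600 × 0.870000 = 0.827022
Parallel (flow switch and [0.827022]): 1 − (1 − 0.820000)(1 − 0.827022) = 0.9689

0.9689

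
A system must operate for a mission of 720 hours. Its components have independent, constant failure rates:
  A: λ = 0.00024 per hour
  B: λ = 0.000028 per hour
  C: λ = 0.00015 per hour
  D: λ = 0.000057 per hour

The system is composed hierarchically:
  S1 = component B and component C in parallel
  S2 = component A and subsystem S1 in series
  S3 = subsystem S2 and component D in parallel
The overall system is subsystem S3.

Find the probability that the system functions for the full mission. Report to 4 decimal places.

0.9935

R(A) = exp(−0.00024 × 720) = 0.841306
R(B) = exp(−0.000028 × 720) = 0.980042
R(C) = exp(−0.00015 × 720) = 0.897628
R(D) = exp(−0.000057 × 720) = 0.959791
Parallel (B and C): 1 − (1 − 0.980042)(1 − 0.897628) = 0.997957
Series (A and [0.997957]): 0.841306 × 0.997957 = 0.839587
Parallel ([0.839587] and D): 1 − (1 − 0.839587)(1 − 0.959791) = 0.9935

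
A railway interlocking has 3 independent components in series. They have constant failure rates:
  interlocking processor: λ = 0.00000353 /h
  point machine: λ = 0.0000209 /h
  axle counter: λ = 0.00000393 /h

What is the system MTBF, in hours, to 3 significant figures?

Series of exponential components: λ_sys = Σ λ_i
λ_sys = 0.00000353 + 0.0000209 + 0.00000393 = 2.8360e-05 /h
MTBF = 1 / λ_sys = 35300 h

35300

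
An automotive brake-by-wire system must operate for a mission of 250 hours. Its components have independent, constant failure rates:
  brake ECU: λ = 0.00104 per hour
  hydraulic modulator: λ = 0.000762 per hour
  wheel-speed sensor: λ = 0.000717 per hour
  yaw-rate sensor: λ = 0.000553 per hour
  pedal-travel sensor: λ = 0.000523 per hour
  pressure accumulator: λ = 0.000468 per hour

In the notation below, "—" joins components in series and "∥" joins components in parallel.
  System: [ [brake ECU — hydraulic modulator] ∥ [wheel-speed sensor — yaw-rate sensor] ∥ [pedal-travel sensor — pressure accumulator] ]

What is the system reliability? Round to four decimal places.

R(brake ECU) = exp(−0.00104 × 250) = 0.771052
R(hydraulic modulator) = exp(−0.000762 × 250) = 0.826546
R(wheel-speed sensor) = exp(−0.000717 × 250) = 0.835897
R(yaw-rate sensor) = exp(−0.000553 × 250) = 0.870881
R(pedal-travel sensor) = exp(−0.000523 × 250) = 0.877437
R(pressure accumulator) = exp(−0.000468 × 250) = 0.889585
Series (brake ECU and hydraulic modulator): 0.771052 × 0.826546 = 0.637310
Series (wheel-speed sensor and yaw-rate sensor): 0.835897 × 0.870881 = 0.727967
Series (pedal-travel sensor and pressure accumulator): 0.877437 × 0.889585 = 0.780555
Parallel ([0.637310], [0.727967], and [0.780555]): 1 − (1 − 0.637310)(1 − 0.727967)(1 − 0.780555) = 0.9783

0.9783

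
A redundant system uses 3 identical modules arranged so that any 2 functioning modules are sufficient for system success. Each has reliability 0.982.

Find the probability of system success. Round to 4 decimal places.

0.9990

R = Σ_{i=2}^{3} C(3,i) p^i (1−p)^{3−i} with p = 0.982
C(3,2)·0.982^2·0.018^1 = 0.052073
C(3,3)·0.982^3·0.018^0 = 0.946966
Sum = 0.9990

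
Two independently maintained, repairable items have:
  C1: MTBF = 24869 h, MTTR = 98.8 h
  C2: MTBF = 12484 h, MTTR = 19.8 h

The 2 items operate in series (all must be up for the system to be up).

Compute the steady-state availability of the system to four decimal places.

A(C1) = MTBF/(MTBF+MTTR) = 24869/(24869+98.8) = 0.996043
A(C2) = MTBF/(MTBF+MTTR) = 12484/(12484+19.8) = 0.998416
Series availability: 0.996043 × 0.998416 = 0.9945

0.9945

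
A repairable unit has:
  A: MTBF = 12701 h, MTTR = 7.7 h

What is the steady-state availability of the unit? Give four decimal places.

A(A) = MTBF/(MTBF+MTTR) = 12701/(12701+7.7) = 0.9994

0.9994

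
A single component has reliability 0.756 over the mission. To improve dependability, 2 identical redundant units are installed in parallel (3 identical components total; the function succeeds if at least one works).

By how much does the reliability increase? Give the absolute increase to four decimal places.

R_before = 0.756
R_after = 1 − (1 − 0.756)^3 = 0.9855
ΔR = 0.9855 − 0.756 = 0.2295

0.2295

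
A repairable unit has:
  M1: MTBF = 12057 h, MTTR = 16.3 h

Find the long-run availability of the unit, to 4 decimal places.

A(M1) = MTBF/(MTBF+MTTR) = 12057/(12057+16.3) = 0.9986

0.9986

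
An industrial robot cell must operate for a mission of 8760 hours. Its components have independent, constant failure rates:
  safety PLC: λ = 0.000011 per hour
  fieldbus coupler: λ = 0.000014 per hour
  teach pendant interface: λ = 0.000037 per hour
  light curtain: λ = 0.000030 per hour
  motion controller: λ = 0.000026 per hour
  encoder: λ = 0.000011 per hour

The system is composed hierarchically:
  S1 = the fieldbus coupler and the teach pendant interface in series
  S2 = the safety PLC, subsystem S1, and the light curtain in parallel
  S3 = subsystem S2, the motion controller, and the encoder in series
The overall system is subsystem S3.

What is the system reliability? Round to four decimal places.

0.7176

R(safety PLC) = exp(−0.000011 × 8760) = 0.908137
R(fieldbus coupler) = exp(−0.000014 × 8760) = 0.884582
R(teach pendant interface) = exp(−0.000037 × 8760) = 0.723163
R(light curtain) = exp(−0.000030 × 8760) = 0.768896
R(motion controller) = exp(−0.000026 × 8760) = 0.796315
R(encoder) = exp(−0.000011 × 8760) = 0.908137
Series (fieldbus coupler and teach pendant interface): 0.884582 × 0.723163 = 0.639697
Parallel (safety PLC, [0.639697], and light curtain): 1 − (1 − 0.908137)(1 − 0.639697)(1 − 0.768896) = 0.992351
Series ([0.992351], motion controller, and encoder): 0.992351 × 0.796315 × 0.908137 = 0.7176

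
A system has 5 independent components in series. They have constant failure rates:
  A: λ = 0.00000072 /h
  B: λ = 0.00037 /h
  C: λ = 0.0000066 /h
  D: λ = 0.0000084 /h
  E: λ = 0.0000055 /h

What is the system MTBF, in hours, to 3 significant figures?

Series of exponential components: λ_sys = Σ λ_i
λ_sys = 0.00000072 + 0.00037 + 0.0000066 + 0.0000084 + 0.0000055 = 3.9122e-04 /h
MTBF = 1 / λ_sys = 2560 h

2560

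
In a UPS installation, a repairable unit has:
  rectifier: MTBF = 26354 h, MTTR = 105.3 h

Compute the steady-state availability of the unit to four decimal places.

0.9960

A(rectifier) = MTBF/(MTBF+MTTR) = 26354/(26354+105.3) = 0.9960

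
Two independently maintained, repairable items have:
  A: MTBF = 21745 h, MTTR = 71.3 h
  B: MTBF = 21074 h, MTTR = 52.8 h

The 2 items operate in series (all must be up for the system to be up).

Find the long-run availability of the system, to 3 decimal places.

0.994

A(A) = MTBF/(MTBF+MTTR) = 21745/(21745+71.3) = 0.996732
A(B) = MTBF/(MTBF+MTTR) = 21074/(21074+52.8) = 0.997501
Series availability: 0.996732 × 0.997501 = 0.994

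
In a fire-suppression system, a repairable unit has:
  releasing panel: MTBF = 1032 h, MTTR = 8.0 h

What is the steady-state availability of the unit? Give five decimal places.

0.99231

A(releasing panel) = MTBF/(MTBF+MTTR) = 1032/(1032+8.0) = 0.99231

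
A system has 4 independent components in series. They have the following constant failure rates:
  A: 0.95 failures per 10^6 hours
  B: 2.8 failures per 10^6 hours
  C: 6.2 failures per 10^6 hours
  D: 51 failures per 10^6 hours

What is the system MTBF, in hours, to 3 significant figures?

Series of exponential components: λ_sys = Σ λ_i
λ_sys = 0.00000095 + 0.0000028 + 0.0000062 + 0.000051 = 6.0950e-05 /h
MTBF = 1 / λ_sys = 16400 h

16400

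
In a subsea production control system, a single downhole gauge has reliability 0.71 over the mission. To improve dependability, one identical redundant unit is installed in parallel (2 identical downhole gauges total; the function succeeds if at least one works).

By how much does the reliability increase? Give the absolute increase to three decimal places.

0.206

R_before = 0.71
R_after = 1 − (1 − 0.71)^2 = 0.916
ΔR = 0.916 − 0.71 = 0.206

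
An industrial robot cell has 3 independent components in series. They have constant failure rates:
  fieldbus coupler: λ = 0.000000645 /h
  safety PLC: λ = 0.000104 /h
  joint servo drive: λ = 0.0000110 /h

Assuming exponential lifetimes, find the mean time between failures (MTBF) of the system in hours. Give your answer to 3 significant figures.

8650

Series of exponential components: λ_sys = Σ λ_i
λ_sys = 0.000000645 + 0.000104 + 0.0000110 = 1.1564e-04 /h
MTBF = 1 / λ_sys = 8650 h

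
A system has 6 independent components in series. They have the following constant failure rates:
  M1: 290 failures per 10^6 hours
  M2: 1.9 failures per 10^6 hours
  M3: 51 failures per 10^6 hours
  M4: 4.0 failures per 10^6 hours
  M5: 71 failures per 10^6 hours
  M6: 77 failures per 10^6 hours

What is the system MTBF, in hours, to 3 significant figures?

Series of exponential components: λ_sys = Σ λ_i
λ_sys = 0.00029 + 0.0000019 + 0.000051 + 0.0000040 + 0.000071 + 0.000077 = 4.9490e-04 /h
MTBF = 1 / λ_sys = 2020 h

2020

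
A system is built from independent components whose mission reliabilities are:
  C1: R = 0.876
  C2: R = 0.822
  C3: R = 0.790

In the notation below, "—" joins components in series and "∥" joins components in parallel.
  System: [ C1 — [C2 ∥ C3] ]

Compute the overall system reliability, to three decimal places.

Parallel (C2 and C3): 1 − (1 − 0.82200)(1 − 0.79000) = 0.96262
Series (C1 and [0.96262]): 0.87600 × 0.96262 = 0.843

0.843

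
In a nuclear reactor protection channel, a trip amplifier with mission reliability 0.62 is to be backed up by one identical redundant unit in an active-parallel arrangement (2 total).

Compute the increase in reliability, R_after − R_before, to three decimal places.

R_before = 0.62
R_after = 1 − (1 − 0.62)^2 = 0.856
ΔR = 0.856 − 0.62 = 0.236

0.236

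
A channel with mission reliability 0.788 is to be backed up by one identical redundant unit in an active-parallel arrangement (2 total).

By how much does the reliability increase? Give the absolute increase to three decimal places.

0.167

R_before = 0.788
R_after = 1 − (1 − 0.788)^2 = 0.955
ΔR = 0.955 − 0.788 = 0.167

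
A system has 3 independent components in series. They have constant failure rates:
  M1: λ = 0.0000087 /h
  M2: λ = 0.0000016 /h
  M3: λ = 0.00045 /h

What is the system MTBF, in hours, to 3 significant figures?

2170

Series of exponential components: λ_sys = Σ λ_i
λ_sys = 0.0000087 + 0.0000016 + 0.00045 = 4.6030e-04 /h
MTBF = 1 / λ_sys = 2170 h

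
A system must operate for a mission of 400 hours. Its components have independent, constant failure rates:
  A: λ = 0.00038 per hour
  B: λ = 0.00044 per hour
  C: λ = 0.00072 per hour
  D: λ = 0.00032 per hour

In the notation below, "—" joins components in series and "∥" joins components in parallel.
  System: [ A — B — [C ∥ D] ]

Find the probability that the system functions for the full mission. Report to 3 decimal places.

0.699

R(A) = exp(−0.00038 × 400) = 0.85899
R(B) = exp(−0.00044 × 400) = 0.83862
R(C) = exp(−0.00072 × 400) = 0.74976
R(D) = exp(−0.00032 × 400) = 0.87985
Parallel (C and D): 1 − (1 − 0.74976)(1 − 0.87985) = 0.96993
Series (A, B, and [0.96993]): 0.85899 × 0.83862 × 0.96993 = 0.699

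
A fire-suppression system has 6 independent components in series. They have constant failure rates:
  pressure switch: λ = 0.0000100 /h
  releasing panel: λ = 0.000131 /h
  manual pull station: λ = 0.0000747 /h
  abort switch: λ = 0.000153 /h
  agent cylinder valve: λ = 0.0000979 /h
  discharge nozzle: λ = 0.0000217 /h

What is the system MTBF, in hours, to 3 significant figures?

2050

Series of exponential components: λ_sys = Σ λ_i
λ_sys = 0.0000100 + 0.000131 + 0.0000747 + 0.000153 + 0.0000979 + 0.0000217 = 4.8830e-04 /h
MTBF = 1 / λ_sys = 2050 h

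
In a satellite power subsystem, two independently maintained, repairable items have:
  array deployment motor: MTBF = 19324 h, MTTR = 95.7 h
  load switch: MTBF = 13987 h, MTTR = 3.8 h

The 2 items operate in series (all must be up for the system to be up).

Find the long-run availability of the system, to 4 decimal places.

A(array deployment motor) = MTBF/(MTBF+MTTR) = 19324/(19324+95.7) = 0.995072
A(load switch) = MTBF/(MTBF+MTTR) = 13987/(13987+3.8) = 0.999728
Series availability: 0.995072 × 0.999728 = 0.9948

0.9948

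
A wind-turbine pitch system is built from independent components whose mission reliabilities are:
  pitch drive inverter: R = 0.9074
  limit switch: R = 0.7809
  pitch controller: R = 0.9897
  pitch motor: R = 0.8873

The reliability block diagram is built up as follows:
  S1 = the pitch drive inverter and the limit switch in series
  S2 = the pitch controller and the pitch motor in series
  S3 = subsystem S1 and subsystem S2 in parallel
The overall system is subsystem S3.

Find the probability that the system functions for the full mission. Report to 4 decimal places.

0.9645

Series (pitch drive inverter and limit switch): 0.907400 × 0.780900 = 0.708589
Series (pitch controller and pitch motor): 0.989700 × 0.887300 = 0.878161
Parallel ([0.708589] and [0.878161]): 1 − (1 − 0.708589)(1 − 0.878161) = 0.9645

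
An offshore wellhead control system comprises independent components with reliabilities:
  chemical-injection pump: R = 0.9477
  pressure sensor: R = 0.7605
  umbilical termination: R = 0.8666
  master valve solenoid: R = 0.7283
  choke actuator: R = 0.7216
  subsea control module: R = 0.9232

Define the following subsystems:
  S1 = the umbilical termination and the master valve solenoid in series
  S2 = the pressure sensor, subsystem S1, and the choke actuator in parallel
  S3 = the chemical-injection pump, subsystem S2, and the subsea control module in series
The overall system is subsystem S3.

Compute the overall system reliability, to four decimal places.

Series (umbilical termination and master valve solenoid): 0.866600 × 0.728300 = 0.631145
Parallel (pressure sensor, [0.631145], and choke actuator): 1 − (1 − 0.760500)(1 − 0.631145)(1 − 0.721600) = 0.975406
Series (chemical-injection pump, [0.975406], and subsea control module): 0.947700 × 0.975406 × 0.923200 = 0.8534

0.8534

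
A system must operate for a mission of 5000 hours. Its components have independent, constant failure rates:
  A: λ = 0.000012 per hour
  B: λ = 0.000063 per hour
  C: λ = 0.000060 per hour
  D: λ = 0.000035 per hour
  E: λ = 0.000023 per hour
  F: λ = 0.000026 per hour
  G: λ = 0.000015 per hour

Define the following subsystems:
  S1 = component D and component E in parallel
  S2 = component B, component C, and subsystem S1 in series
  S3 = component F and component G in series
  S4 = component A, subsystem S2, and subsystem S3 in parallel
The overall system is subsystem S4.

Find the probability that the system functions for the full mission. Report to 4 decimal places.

R(A) = exp(−0.000012 × 5000) = 0.941765
R(B) = exp(−0.000063 × 5000) = 0.729789
R(C) = exp(−0.000060 × 5000) = 0.740818
R(D) = exp(−0.000035 × 5000) = 0.839457
R(E) = exp(−0.000023 × 5000) = 0.891366
R(F) = exp(−0.000026 × 5000) = 0.878095
R(G) = exp(−0.000015 × 5000) = 0.927743
Parallel (D and E): 1 − (1 − 0.839457)(1 − 0.891366) = 0.982560
Series (B, C, and [0.982560]): 0.729789 × 0.740818 × 0.982560 = 0.531212
Series (F and G): 0.878095 × 0.927743 = 0.814646
Parallel (A, [0.531212], and [0.814646]): 1 − (1 − 0.941765)(1 − 0.531212)(1 − 0.814646) = 0.9949

0.9949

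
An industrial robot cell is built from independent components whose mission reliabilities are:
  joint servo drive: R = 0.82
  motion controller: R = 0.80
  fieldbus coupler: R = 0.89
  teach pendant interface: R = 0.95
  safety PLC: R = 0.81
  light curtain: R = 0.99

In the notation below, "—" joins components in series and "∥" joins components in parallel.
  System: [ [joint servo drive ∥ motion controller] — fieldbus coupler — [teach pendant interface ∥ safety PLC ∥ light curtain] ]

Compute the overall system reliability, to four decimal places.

Parallel (joint servo drive and motion controller): 1 − (1 − 0.820000)(1 − 0.800000) = 0.964000
Parallel (teach pendant interface, safety PLC, and light curtain): 1 − (1 − 0.950000)(1 − 0.810000)(1 − 0.990000) = 0.999905
Series ([0.964000], fieldbus coupler, and [0.999905]): 0.964000 × 0.890000 × 0.999905 = 0.8579

0.8579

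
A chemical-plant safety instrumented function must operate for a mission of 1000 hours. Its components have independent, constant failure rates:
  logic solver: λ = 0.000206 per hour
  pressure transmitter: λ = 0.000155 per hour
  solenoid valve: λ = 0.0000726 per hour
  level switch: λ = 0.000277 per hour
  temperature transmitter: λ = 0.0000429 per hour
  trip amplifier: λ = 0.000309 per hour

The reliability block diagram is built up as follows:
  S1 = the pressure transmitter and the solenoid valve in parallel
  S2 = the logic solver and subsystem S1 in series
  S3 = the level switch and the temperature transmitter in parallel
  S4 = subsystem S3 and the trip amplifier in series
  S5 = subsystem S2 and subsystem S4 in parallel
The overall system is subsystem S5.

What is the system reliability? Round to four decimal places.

R(logic solver) = exp(−0.000206 × 1000) = 0.813833
R(pressure transmitter) = exp(−0.000155 × 1000) = 0.856415
R(solenoid valve) = exp(−0.0000726 × 1000) = 0.929973
R(level switch) = exp(−0.000277 × 1000) = 0.758054
R(temperature transmitter) = exp(−0.0000429 × 1000) = 0.958007
R(trip amplifier) = exp(−0.000309 × 1000) = 0.734181
Parallel (pressure transmitter and solenoid valve): 1 − (1 − 0.856415)(1 − 0.929973) = 0.989945
Series (logic solver and [0.989945]): 0.813833 × 0.989945 = 0.805650
Parallel (level switch and temperature transmitter): 1 − (1 − 0.758054)(1 − 0.958007) = 0.989840
Series ([0.989840] and trip amplifier): 0.989840 × 0.734181 = 0.726722
Parallel ([0.805650] and [0.726722]): 1 − (1 − 0.805650)(1 − 0.726722) = 0.9469

0.9469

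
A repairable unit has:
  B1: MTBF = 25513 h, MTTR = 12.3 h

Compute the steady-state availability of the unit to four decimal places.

0.9995

A(B1) = MTBF/(MTBF+MTTR) = 25513/(25513+12.3) = 0.9995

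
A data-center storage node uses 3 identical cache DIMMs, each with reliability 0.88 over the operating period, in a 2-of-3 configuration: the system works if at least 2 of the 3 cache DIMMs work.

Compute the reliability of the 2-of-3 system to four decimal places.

R = Σ_{i=2}^{3} C(3,i) p^i (1−p)^{3−i} with p = 0.88
C(3,2)·0.88^2·0.12^1 = 0.278784
C(3,3)·0.88^3·0.12^0 = 0.681472
Sum = 0.9603

0.9603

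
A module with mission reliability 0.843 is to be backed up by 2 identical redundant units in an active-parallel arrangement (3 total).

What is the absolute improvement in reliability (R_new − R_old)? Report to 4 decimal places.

0.1531

R_before = 0.843
R_after = 1 − (1 − 0.843)^3 = 0.9961
ΔR = 0.9961 − 0.843 = 0.1531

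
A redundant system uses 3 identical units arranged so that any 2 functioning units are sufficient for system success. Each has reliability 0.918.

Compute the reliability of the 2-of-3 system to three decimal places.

R = Σ_{i=2}^{3} C(3,i) p^i (1−p)^{3−i} with p = 0.918
C(3,2)·0.918^2·0.082^1 = 0.20731
C(3,3)·0.918^3·0.082^0 = 0.77362
Sum = 0.981

0.981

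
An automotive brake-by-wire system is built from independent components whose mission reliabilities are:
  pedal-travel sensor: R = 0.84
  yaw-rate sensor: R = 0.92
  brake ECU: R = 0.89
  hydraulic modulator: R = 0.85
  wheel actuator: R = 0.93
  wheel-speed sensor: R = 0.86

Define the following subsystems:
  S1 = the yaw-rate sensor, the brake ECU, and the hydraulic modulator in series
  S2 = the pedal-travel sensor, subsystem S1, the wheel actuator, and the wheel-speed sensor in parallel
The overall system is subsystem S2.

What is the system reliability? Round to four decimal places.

0.9995

Series (yaw-rate sensor, brake ECU, and hydraulic modulator): 0.920000 × 0.890000 × 0.850000 = 0.695980
Parallel (pedal-travel sensor, [0.695980], wheel actuator, and wheel-speed sensor): 1 − (1 − 0.840000)(1 − 0.695980)(1 − 0.930000)(1 − 0.860000) = 0.9995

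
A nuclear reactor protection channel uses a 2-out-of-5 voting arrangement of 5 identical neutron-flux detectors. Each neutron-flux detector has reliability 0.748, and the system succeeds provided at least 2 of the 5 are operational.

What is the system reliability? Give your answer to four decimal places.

0.9839

R = Σ_{i=2}^{5} C(5,i) p^i (1−p)^{5−i} with p = 0.748
C(5,2)·0.748^2·0.252^3 = 0.089537
C(5,3)·0.748^3·0.252^2 = 0.265770
C(5,4)·0.748^4·0.252^1 = 0.394436
C(5,5)·0.748^5·0.252^0 = 0.234157
Sum = 0.9839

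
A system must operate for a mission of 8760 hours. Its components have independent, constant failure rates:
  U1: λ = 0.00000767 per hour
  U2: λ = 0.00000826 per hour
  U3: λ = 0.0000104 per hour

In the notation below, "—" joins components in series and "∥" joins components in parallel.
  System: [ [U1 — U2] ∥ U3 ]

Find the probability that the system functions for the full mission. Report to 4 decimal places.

0.9887

R(U1) = exp(−0.00000767 × 8760) = 0.935018
R(U2) = exp(−0.00000826 × 8760) = 0.930198
R(U3) = exp(−0.0000104 × 8760) = 0.912923
Series (U1 and U2): 0.935018 × 0.930198 = 0.869752
Parallel ([0.869752] and U3): 1 − (1 − 0.869752)(1 − 0.912923) = 0.9887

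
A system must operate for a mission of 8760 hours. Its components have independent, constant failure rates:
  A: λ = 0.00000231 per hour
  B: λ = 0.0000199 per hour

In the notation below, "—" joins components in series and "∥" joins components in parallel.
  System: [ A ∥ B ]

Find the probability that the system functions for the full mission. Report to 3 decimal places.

R(A) = exp(−0.00000231 × 8760) = 0.97997
R(B) = exp(−0.0000199 × 8760) = 0.84002
Parallel (A and B): 1 − (1 − 0.97997)(1 − 0.84002) = 0.997

0.997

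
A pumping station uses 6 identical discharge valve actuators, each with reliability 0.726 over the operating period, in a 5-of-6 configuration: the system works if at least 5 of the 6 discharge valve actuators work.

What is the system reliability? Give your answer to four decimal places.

R = Σ_{i=5}^{6} C(6,i) p^i (1−p)^{6−i} with p = 0.726
C(6,5)·0.726^5·0.274^1 = 0.331577
C(6,6)·0.726^6·0.274^0 = 0.146427
Sum = 0.4780

0.4780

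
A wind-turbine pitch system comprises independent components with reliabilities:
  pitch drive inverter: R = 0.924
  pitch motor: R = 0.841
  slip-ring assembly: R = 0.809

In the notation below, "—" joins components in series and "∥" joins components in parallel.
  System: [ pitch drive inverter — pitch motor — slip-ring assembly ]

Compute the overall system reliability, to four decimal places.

Series (pitch drive inverter, pitch motor, and slip-ring assembly): 0.924000 × 0.841000 × 0.809000 = 0.6287

0.6287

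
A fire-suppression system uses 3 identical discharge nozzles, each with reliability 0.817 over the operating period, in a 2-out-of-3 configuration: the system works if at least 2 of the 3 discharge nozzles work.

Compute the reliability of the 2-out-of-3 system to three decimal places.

R = Σ_{i=2}^{3} C(3,i) p^i (1−p)^{3−i} with p = 0.817
C(3,2)·0.817^2·0.183^1 = 0.36645
C(3,3)·0.817^3·0.183^0 = 0.54534
Sum = 0.912

0.912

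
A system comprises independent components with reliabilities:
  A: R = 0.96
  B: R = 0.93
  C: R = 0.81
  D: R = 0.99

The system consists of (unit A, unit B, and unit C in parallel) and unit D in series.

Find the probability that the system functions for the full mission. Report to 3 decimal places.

Parallel (A, B, and C): 1 − (1 − 0.96000)(1 − 0.93000)(1 − 0.81000) = 0.99947
Series ([0.99947] and D): 0.99947 × 0.99000 = 0.989

0.989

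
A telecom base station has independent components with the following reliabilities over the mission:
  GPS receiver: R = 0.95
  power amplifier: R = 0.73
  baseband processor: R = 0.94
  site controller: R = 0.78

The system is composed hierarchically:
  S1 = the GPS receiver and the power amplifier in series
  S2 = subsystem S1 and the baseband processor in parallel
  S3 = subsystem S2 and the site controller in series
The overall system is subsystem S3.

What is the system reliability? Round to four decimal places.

Series (GPS receiver and power amplifier): 0.950000 × 0.730000 = 0.693500
Parallel ([0.693500] and baseband processor): 1 − (1 − 0.693500)(1 − 0.940000) = 0.981610
Series ([0.981610] and site controller): 0.981610 × 0.780000 = 0.7657

0.7657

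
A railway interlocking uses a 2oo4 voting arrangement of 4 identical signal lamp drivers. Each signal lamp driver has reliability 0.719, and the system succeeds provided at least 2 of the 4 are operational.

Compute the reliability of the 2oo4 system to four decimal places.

R = Σ_{i=2}^{4} C(4,i) p^i (1−p)^{4−i} with p = 0.719
C(4,2)·0.719^2·0.281^2 = 0.244919
C(4,3)·0.719^3·0.281^1 = 0.417785
C(4,4)·0.719^4·0.281^0 = 0.267249
Sum = 0.9300

0.9300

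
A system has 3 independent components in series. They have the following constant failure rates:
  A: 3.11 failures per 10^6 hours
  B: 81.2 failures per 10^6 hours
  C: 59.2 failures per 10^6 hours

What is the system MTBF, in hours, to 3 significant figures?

6970

Series of exponential components: λ_sys = Σ λ_i
λ_sys = 0.00000311 + 0.0000812 + 0.0000592 = 1.4351e-04 /h
MTBF = 1 / λ_sys = 6970 h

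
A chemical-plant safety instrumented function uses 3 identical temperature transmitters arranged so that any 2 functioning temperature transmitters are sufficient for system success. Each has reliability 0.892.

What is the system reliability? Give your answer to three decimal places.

R = Σ_{i=2}^{3} C(3,i) p^i (1−p)^{3−i} with p = 0.892
C(3,2)·0.892^2·0.108^1 = 0.25780
C(3,3)·0.892^3·0.108^0 = 0.70973
Sum = 0.968

0.968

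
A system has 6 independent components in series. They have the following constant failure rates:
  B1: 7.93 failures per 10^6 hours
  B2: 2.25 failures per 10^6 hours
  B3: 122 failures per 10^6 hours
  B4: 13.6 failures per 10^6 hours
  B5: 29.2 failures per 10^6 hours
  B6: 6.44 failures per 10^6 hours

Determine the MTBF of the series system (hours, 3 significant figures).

Series of exponential components: λ_sys = Σ λ_i
λ_sys = 0.00000793 + 0.00000225 + 0.000122 + 0.0000136 + 0.0000292 + 0.00000644 = 1.8142e-04 /h
MTBF = 1 / λ_sys = 5510 h

5510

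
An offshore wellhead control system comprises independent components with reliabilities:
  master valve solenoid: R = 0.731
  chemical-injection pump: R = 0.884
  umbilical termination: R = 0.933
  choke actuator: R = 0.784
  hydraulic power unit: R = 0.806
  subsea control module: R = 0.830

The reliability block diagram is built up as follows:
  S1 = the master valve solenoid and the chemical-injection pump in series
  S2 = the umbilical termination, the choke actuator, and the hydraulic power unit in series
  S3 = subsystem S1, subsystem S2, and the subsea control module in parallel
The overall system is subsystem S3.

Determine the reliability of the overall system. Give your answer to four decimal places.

0.9753

Series (master valve solenoid and chemical-injection pump): 0.731000 × 0.884000 = 0.646204
Series (umbilical termination, choke actuator, and hydraulic power unit): 0.933000 × 0.784000 × 0.806000 = 0.589566
Parallel ([0.646204], [0.589566], and subsea control module): 1 − (1 − 0.646204)(1 − 0.589566)(1 − 0.830000) = 0.9753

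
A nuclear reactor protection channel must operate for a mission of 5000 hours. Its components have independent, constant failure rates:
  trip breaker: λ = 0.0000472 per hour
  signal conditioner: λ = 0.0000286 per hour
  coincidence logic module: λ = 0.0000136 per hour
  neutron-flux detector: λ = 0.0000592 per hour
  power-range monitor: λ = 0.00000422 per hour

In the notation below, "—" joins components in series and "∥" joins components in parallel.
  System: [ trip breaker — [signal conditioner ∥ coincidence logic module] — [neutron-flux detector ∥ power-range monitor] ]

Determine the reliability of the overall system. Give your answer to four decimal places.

0.7787

R(trip breaker) = exp(−0.0000472 × 5000) = 0.789781
R(signal conditioner) = exp(−0.0000286 × 5000) = 0.866754
R(coincidence logic module) = exp(−0.0000136 × 5000) = 0.934260
R(neutron-flux detector) = exp(−0.0000592 × 5000) = 0.743787
R(power-range monitor) = exp(−0.00000422 × 5000) = 0.979121
Parallel (signal conditioner and coincidence logic module): 1 − (1 − 0.866754)(1 − 0.934260) = 0.991240
Parallel (neutron-flux detector and power-range monitor): 1 − (1 − 0.743787)(1 − 0.979121) = 0.994651
Series (trip breaker, [0.991240], and [0.994651]): 0.789781 × 0.991240 × 0.994651 = 0.7787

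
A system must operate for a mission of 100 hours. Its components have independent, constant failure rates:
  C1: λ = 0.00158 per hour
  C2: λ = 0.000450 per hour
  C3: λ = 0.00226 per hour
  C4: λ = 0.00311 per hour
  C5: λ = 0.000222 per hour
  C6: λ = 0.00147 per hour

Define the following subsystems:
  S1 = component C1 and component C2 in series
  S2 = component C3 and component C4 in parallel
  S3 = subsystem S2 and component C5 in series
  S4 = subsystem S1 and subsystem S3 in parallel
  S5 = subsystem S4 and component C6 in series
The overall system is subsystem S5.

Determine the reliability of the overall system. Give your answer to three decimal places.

R(C1) = exp(−0.00158 × 100) = 0.85385
R(C2) = exp(−0.000450 × 100) = 0.95600
R(C3) = exp(−0.00226 × 100) = 0.79772
R(C4) = exp(−0.00311 × 100) = 0.73271
R(C5) = exp(−0.000222 × 100) = 0.97804
R(C6) = exp(−0.00147 × 100) = 0.86329
Series (C1 and C2): 0.85385 × 0.95600 = 0.81628
Parallel (C3 and C4): 1 − (1 − 0.79772)(1 − 0.73271) = 0.94593
Series ([0.94593] and C5): 0.94593 × 0.97804 = 0.92516
Parallel ([0.81628] and [0.92516]): 1 − (1 − 0.81628)(1 − 0.92516) = 0.98625
Series ([0.98625] and C6): 0.98625 × 0.86329 = 0.851

0.851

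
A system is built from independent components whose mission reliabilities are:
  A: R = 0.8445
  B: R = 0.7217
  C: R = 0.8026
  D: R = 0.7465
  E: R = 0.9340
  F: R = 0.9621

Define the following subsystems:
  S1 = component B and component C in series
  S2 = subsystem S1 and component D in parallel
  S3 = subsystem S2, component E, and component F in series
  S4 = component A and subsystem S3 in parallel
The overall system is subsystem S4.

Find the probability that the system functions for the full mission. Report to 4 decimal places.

Series (B and C): 0.721700 × 0.802600 = 0.579236
Parallel ([0.579236] and D): 1 − (1 − 0.579236)(1 − 0.746500) = 0.893336
Series ([0.893336], E, and F): 0.893336 × 0.934000 × 0.962100 = 0.802753
Parallel (A and [0.802753]): 1 − (1 − 0.844500)(1 − 0.802753) = 0.9693

0.9693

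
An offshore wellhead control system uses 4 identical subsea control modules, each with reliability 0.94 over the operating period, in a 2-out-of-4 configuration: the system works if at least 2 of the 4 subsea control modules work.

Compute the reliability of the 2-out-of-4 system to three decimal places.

0.999

R = Σ_{i=2}^{4} C(4,i) p^i (1−p)^{4−i} with p = 0.94
C(4,2)·0.94^2·0.06^2 = 0.01909
C(4,3)·0.94^3·0.06^1 = 0.19934
C(4,4)·0.94^4·0.06^0 = 0.78075
Sum = 0.999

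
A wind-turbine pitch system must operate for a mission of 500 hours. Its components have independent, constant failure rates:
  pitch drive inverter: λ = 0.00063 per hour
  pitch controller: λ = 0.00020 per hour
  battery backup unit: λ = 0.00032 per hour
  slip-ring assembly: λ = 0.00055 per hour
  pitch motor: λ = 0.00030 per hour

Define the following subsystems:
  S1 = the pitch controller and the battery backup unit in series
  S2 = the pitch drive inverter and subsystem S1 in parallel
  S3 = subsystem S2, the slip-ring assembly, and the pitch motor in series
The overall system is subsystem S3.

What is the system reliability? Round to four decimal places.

0.6133

R(pitch drive inverter) = exp(−0.00063 × 500) = 0.729789
R(pitch controller) = exp(−0.00020 × 500) = 0.904837
R(battery backup unit) = exp(−0.00032 × 500) = 0.852144
R(slip-ring assembly) = exp(−0.00055 × 500) = 0.759572
R(pitch motor) = exp(−0.00030 × 500) = 0.860708
Series (pitch controller and battery backup unit): 0.904837 × 0.852144 = 0.771051
Parallel (pitch drive inverter and [0.771051]): 1 − (1 − 0.729789)(1 − 0.771051) = 0.938135
Series ([0.938135], slip-ring assembly, and pitch motor): 0.938135 × 0.759572 × 0.860708 = 0.6133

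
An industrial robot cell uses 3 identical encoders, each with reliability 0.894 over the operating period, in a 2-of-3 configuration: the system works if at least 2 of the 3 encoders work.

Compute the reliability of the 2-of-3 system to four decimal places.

0.9687

R = Σ_{i=2}^{3} C(3,i) p^i (1−p)^{3−i} with p = 0.894
C(3,2)·0.894^2·0.106^1 = 0.254157
C(3,3)·0.894^3·0.106^0 = 0.714517
Sum = 0.9687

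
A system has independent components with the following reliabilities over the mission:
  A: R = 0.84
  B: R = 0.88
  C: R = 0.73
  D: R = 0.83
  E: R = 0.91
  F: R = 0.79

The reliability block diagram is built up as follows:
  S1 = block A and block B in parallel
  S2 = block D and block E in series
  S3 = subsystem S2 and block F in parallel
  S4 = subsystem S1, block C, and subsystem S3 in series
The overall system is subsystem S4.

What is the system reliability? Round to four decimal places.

0.6792

Parallel (A and B): 1 − (1 − 0.840000)(1 − 0.880000) = 0.980800
Series (D and E): 0.830000 × 0.910000 = 0.755300
Parallel ([0.755300] and F): 1 − (1 − 0.755300)(1 − 0.790000) = 0.948613
Series ([0.980800], C, and [0.948613]): 0.980800 × 0.730000 × 0.948613 = 0.6792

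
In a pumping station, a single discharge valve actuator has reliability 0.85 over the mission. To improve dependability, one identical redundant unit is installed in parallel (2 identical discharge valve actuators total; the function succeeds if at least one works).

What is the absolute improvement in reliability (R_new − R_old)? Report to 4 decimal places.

0.1275

R_before = 0.85
R_after = 1 − (1 − 0.85)^2 = 0.9775
ΔR = 0.9775 − 0.85 = 0.1275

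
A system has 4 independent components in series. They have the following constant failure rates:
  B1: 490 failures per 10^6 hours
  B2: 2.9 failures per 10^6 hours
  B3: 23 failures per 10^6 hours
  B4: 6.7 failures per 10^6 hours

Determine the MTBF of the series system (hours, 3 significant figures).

Series of exponential components: λ_sys = Σ λ_i
λ_sys = 0.00049 + 0.0000029 + 0.000023 + 0.0000067 = 5.2260e-04 /h
MTBF = 1 / λ_sys = 1910 h

1910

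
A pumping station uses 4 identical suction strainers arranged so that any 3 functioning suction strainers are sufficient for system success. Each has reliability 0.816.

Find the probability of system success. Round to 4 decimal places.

R = Σ_{i=3}^{4} C(4,i) p^i (1−p)^{4−i} with p = 0.816
C(4,3)·0.816^3·0.184^1 = 0.399897
C(4,4)·0.816^4·0.184^0 = 0.443364
Sum = 0.8433

0.8433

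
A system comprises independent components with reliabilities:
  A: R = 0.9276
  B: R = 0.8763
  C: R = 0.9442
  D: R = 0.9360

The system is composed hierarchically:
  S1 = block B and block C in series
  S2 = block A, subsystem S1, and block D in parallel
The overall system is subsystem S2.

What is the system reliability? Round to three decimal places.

0.999

Series (B and C): 0.87630 × 0.94420 = 0.82740
Parallel (A, [0.82740], and D): 1 − (1 − 0.92760)(1 − 0.82740)(1 − 0.93600) = 0.999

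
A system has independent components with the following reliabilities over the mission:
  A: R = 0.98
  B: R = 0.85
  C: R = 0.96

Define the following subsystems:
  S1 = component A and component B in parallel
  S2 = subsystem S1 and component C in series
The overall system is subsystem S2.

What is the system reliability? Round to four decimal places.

0.9571

Parallel (A and B): 1 − (1 − 0.980000)(1 − 0.850000) = 0.997000
Series ([0.997000] and C): 0.997000 × 0.960000 = 0.9571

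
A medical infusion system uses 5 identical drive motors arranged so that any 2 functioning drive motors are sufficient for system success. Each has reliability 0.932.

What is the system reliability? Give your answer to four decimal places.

0.9999

R = Σ_{i=2}^{5} C(5,i) p^i (1−p)^{5−i} with p = 0.932
C(5,2)·0.932^2·0.068^3 = 0.002731
C(5,3)·0.932^3·0.068^2 = 0.037434
C(5,4)·0.932^4·0.068^1 = 0.256533
C(5,5)·0.932^5·0.068^0 = 0.703201
Sum = 0.9999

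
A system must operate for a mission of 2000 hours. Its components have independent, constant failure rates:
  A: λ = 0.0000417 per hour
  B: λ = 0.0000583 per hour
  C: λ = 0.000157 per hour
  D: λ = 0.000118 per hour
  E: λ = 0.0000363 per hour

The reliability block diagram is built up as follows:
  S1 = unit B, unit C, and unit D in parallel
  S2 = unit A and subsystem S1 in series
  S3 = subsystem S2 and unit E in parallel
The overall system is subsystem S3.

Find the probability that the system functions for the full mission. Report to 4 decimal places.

0.9940

R(A) = exp(−0.0000417 × 2000) = 0.919983
R(B) = exp(−0.0000583 × 2000) = 0.889941
R(C) = exp(−0.000157 × 2000) = 0.730519
R(D) = exp(−0.000118 × 2000) = 0.789781
R(E) = exp(−0.0000363 × 2000) = 0.929973
Parallel (B, C, and D): 1 − (1 − 0.889941)(1 − 0.730519)(1 − 0.789781) = 0.993765
Series (A and [0.993765]): 0.919983 × 0.993765 = 0.914247
Parallel ([0.914247] and E): 1 − (1 − 0.914247)(1 − 0.929973) = 0.9940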